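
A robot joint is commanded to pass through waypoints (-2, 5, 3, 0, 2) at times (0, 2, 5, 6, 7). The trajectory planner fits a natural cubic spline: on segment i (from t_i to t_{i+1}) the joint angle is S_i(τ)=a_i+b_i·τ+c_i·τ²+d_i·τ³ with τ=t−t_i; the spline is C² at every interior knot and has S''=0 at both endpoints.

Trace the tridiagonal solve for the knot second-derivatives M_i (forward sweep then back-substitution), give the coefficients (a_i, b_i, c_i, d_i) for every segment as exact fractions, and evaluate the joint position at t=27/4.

  seg 0: a=-2 b=1697/411 c=0 d=-517/3288
  seg 1: a=5 b=1843/822 c=-517/548 d=-43/4932
  seg 2: a=3 b=-6007/1644 c=-140/137 d=2755/1644
  seg 3: a=0 b=-551/822 c=2195/548 d=-2195/1644
S(27/4) = 41633/35072

Δ: Δ0=7/2, Δ1=-2/3, Δ2=-3, Δ3=2
row 1: diag=10, rhs=-25; c'=3/10, d'=-5/2
row 2: denom=8−3·3/10=71/10; d'=(-14−3·-5/2)/(71/10)=-65/71
row 3: denom=4−1·10/71=274/71; d'=(30−1·-65/71)/(274/71)=2195/274
back: M3=2195/274
back: M2=-65/71−10/71·2195/274=-280/137
back: M1=-5/2−3/10·-280/137=-517/274
M: M0=0, M1=-517/274, M2=-280/137, M3=2195/274, M4=0
seg 0: a=-2, c=M0/2=0, d=(M1−M0)/(6·2)=-517/3288, b=Δ0−h0·(2M0+M1)/6=1697/411
seg 1: a=5, c=M1/2=-517/548, d=(M2−M1)/(6·3)=-43/4932, b=Δ1−h1·(2M1+M2)/6=1843/822
seg 2: a=3, c=M2/2=-140/137, d=(M3−M2)/(6·1)=2755/1644, b=Δ2−h2·(2M2+M3)/6=-6007/1644
seg 3: a=0, c=M3/2=2195/548, d=(M4−M3)/(6·1)=-2195/1644, b=Δ3−h3·(2M3+M4)/6=-551/822
t_q=27/4 → seg 3, τ=3/4; S=0+-551/822·τ+2195/548·τ²+-2195/1644·τ³=41633/35072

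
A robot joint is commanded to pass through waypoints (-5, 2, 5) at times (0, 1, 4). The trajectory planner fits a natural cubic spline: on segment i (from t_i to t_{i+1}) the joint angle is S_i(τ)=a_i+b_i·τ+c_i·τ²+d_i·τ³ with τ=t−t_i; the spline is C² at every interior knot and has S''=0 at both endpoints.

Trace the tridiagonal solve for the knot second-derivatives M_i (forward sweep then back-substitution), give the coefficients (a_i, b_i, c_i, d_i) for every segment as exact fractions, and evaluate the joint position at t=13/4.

  seg 0: a=-5 b=31/4 c=0 d=-3/4
  seg 1: a=2 b=11/2 c=-9/4 d=1/4
S(13/4) = 1493/256

Δ: Δ0=7, Δ1=1
row 1: diag=8, rhs=-36; c'=3/8, d'=-9/2
back: M1=-9/2
M: M0=0, M1=-9/2, M2=0
seg 0: a=-5, c=M0/2=0, d=(M1−M0)/(6·1)=-3/4, b=Δ0−h0·(2M0+M1)/6=31/4
seg 1: a=2, c=M1/2=-9/4, d=(M2−M1)/(6·3)=1/4, b=Δ1−h1·(2M1+M2)/6=11/2
t_q=13/4 → seg 1, τ=9/4; S=2+11/2·τ+-9/4·τ²+1/4·τ³=1493/256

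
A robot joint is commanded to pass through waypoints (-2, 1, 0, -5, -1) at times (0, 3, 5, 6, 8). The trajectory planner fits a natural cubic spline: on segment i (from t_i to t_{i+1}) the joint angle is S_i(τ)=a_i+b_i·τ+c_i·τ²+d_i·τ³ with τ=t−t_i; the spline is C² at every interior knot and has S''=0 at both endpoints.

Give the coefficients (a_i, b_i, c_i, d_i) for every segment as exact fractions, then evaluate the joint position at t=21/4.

Δ: Δ0=1, Δ1=-1/2, Δ2=-5, Δ3=2
row 1: diag=10, rhs=-9; c'=1/5, d'=-9/10
row 2: denom=6−2·1/5=28/5; d'=(-27−2·-9/10)/(28/5)=-9/2
row 3: denom=6−1·5/28=163/28; d'=(42−1·-9/2)/(163/28)=1302/163
back: M3=1302/163
back: M2=-9/2−5/28·1302/163=-966/163
back: M1=-9/10−1/5·-966/163=93/326
M: M0=0, M1=93/326, M2=-966/163, M3=1302/163, M4=0
seg 0: a=-2, c=M0/2=0, d=(M1−M0)/(6·3)=31/1956, b=Δ0−h0·(2M0+M1)/6=559/652
seg 1: a=1, c=M1/2=93/652, d=(M2−M1)/(6·2)=-675/1304, b=Δ1−h1·(2M1+M2)/6=419/326
seg 2: a=0, c=M2/2=-483/163, d=(M3−M2)/(6·1)=378/163, b=Δ2−h2·(2M2+M3)/6=-710/163
seg 3: a=-5, c=M3/2=651/163, d=(M4−M3)/(6·2)=-217/326, b=Δ3−h3·(2M3+M4)/6=-542/163
t_q=21/4 → seg 2, τ=1/4; S=0+-710/163·τ+-483/163·τ²+378/163·τ³=-6457/5216

  seg 0: a=-2 b=559/652 c=0 d=31/1956
  seg 1: a=1 b=419/326 c=93/652 d=-675/1304
  seg 2: a=0 b=-710/163 c=-483/163 d=378/163
  seg 3: a=-5 b=-542/163 c=651/163 d=-217/326
S(21/4) = -6457/5216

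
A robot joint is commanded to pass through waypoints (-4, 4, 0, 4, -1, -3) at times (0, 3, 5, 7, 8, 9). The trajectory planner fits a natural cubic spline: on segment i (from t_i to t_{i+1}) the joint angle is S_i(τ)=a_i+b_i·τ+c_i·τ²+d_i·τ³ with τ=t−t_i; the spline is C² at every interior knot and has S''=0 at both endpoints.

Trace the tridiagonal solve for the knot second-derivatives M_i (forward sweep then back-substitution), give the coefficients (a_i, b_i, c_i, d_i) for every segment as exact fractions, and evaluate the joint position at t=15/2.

Δ: Δ0=8/3, Δ1=-2, Δ2=2, Δ3=-5, Δ4=-2
row 1: diag=10, rhs=-28; c'=1/5, d'=-14/5
row 2: denom=8−2·1/5=38/5; d'=(24−2·-14/5)/(38/5)=74/19
row 3: denom=6−2·5/19=104/19; d'=(-42−2·74/19)/(104/19)=-473/52
row 4: denom=4−1·19/104=397/104; d'=(18−1·-473/52)/(397/104)=2818/397
back: M4=2818/397
back: M3=-473/52−19/104·2818/397=-4126/397
back: M2=74/19−5/19·-4126/397=2632/397
back: M1=-14/5−1/5·2632/397=-1638/397
M: M0=0, M1=-1638/397, M2=2632/397, M3=-4126/397, M4=2818/397, M5=0
seg 0: a=-4, c=M0/2=0, d=(M1−M0)/(6·3)=-91/397, b=Δ0−h0·(2M0+M1)/6=5633/1191
seg 1: a=4, c=M1/2=-819/397, d=(M2−M1)/(6·2)=2135/2382, b=Δ1−h1·(2M1+M2)/6=-1738/1191
seg 2: a=0, c=M2/2=1316/397, d=(M3−M2)/(6·2)=-3379/2382, b=Δ2−h2·(2M2+M3)/6=1244/1191
seg 3: a=4, c=M3/2=-2063/397, d=(M4−M3)/(6·1)=3472/1191, b=Δ3−h3·(2M3+M4)/6=-3238/1191
seg 4: a=-1, c=M4/2=1409/397, d=(M5−M4)/(6·1)=-1409/1191, b=Δ4−h4·(2M4+M5)/6=-5200/1191
t_q=15/2 → seg 3, τ=1/2; S=4+-3238/1191·τ+-2063/397·τ²+3472/1191·τ³=2709/1588

  seg 0: a=-4 b=5633/1191 c=0 d=-91/397
  seg 1: a=4 b=-1738/1191 c=-819/397 d=2135/2382
  seg 2: a=0 b=1244/1191 c=1316/397 d=-3379/2382
  seg 3: a=4 b=-3238/1191 c=-2063/397 d=3472/1191
  seg 4: a=-1 b=-5200/1191 c=1409/397 d=-1409/1191
S(15/2) = 2709/1588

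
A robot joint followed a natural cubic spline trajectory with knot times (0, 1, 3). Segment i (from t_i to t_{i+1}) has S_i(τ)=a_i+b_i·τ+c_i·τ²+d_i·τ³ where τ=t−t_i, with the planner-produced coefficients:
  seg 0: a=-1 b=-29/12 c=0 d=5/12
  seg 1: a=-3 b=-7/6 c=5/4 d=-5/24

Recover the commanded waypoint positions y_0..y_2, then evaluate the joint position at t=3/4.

y_0 = S_0(0) = a_0 = -1
y_1 = S_1(0) = a_1 = -3
y_2 = S_1(2) = -2
t_q=3/4 is in segment 0 (τ=3/4); S_0(τ)=-675/256

y_0=-1 y_1=-3 y_2=-2
S(3/4) = -675/256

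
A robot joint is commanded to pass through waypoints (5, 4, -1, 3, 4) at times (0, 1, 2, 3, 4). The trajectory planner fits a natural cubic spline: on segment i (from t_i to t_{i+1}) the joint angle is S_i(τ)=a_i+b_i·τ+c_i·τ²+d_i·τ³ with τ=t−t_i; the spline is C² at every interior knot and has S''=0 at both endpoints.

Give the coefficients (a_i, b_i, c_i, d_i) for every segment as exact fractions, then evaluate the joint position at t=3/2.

  seg 0: a=5 b=43/56 c=0 d=-99/56
  seg 1: a=4 b=-127/28 c=-297/56 d=271/56
  seg 2: a=-1 b=-5/8 c=129/14 d=-257/56
  seg 3: a=3 b=113/28 c=-255/56 d=85/56
S(3/2) = 453/448

Δ: Δ0=-1, Δ1=-5, Δ2=4, Δ3=1
row 1: diag=4, rhs=-24; c'=1/4, d'=-6
row 2: denom=4−1·1/4=15/4; d'=(54−1·-6)/(15/4)=16
row 3: denom=4−1·4/15=56/15; d'=(-18−1·16)/(56/15)=-255/28
back: M3=-255/28
back: M2=16−4/15·-255/28=129/7
back: M1=-6−1/4·129/7=-297/28
M: M0=0, M1=-297/28, M2=129/7, M3=-255/28, M4=0
seg 0: a=5, c=M0/2=0, d=(M1−M0)/(6·1)=-99/56, b=Δ0−h0·(2M0+M1)/6=43/56
seg 1: a=4, c=M1/2=-297/56, d=(M2−M1)/(6·1)=271/56, b=Δ1−h1·(2M1+M2)/6=-127/28
seg 2: a=-1, c=M2/2=129/14, d=(M3−M2)/(6·1)=-257/56, b=Δ2−h2·(2M2+M3)/6=-5/8
seg 3: a=3, c=M3/2=-255/56, d=(M4−M3)/(6·1)=85/56, b=Δ3−h3·(2M3+M4)/6=113/28
t_q=3/2 → seg 1, τ=1/2; S=4+-127/28·τ+-297/56·τ²+271/56·τ³=453/448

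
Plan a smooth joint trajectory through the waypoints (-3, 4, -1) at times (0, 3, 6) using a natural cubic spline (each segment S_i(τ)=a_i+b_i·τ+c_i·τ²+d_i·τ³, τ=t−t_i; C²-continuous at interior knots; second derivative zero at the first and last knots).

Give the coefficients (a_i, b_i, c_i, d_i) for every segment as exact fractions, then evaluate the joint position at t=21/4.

Δ: Δ0=7/3, Δ1=-5/3
row 1: diag=12, rhs=-24; c'=1/4, d'=-2
back: M1=-2
M: M0=0, M1=-2, M2=0
seg 0: a=-3, c=M0/2=0, d=(M1−M0)/(6·3)=-1/9, b=Δ0−h0·(2M0+M1)/6=10/3
seg 1: a=4, c=M1/2=-1, d=(M2−M1)/(6·3)=1/9, b=Δ1−h1·(2M1+M2)/6=1/3
t_q=21/4 → seg 1, τ=9/4; S=4+1/3·τ+-1·τ²+1/9·τ³=61/64

  seg 0: a=-3 b=10/3 c=0 d=-1/9
  seg 1: a=4 b=1/3 c=-1 d=1/9
S(21/4) = 61/64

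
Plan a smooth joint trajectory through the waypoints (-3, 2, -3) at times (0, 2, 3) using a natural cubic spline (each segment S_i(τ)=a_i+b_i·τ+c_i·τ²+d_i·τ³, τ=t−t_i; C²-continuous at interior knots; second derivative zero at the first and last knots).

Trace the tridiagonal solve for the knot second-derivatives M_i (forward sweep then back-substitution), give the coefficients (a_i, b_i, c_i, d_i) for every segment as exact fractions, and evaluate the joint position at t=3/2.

Δ: Δ0=5/2, Δ1=-5
row 1: diag=6, rhs=-45; c'=1/6, d'=-15/2
back: M1=-15/2
M: M0=0, M1=-15/2, M2=0
seg 0: a=-3, c=M0/2=0, d=(M1−M0)/(6·2)=-5/8, b=Δ0−h0·(2M0+M1)/6=5
seg 1: a=2, c=M1/2=-15/4, d=(M2−M1)/(6·1)=5/4, b=Δ1−h1·(2M1+M2)/6=-5/2
t_q=3/2 → seg 0, τ=3/2; S=-3+5·τ+0·τ²+-5/8·τ³=153/64

  seg 0: a=-3 b=5 c=0 d=-5/8
  seg 1: a=2 b=-5/2 c=-15/4 d=5/4
S(3/2) = 153/64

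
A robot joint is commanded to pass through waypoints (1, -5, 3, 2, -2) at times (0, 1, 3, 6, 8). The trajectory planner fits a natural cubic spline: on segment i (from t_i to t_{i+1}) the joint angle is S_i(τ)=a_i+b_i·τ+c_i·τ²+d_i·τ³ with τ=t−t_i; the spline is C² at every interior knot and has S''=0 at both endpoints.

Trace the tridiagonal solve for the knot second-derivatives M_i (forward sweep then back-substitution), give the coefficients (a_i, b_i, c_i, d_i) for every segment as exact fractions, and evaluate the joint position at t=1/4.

Δ: Δ0=-6, Δ1=4, Δ2=-1/3, Δ3=-2
row 1: diag=6, rhs=60; c'=1/3, d'=10
row 2: denom=10−2·1/3=28/3; d'=(-26−2·10)/(28/3)=-69/14
row 3: denom=10−3·9/28=253/28; d'=(-10−3·-69/14)/(253/28)=134/253
back: M3=134/253
back: M2=-69/14−9/28·134/253=-1290/253
back: M1=10−1/3·-1290/253=2960/253
M: M0=0, M1=2960/253, M2=-1290/253, M3=134/253, M4=0
seg 0: a=1, c=M0/2=0, d=(M1−M0)/(6·1)=1480/759, b=Δ0−h0·(2M0+M1)/6=-6034/759
seg 1: a=-5, c=M1/2=1480/253, d=(M2−M1)/(6·2)=-2125/1518, b=Δ1−h1·(2M1+M2)/6=-1594/759
seg 2: a=3, c=M2/2=-645/253, d=(M3−M2)/(6·3)=712/2277, b=Δ2−h2·(2M2+M3)/6=3416/759
seg 3: a=2, c=M3/2=67/253, d=(M4−M3)/(6·2)=-67/1518, b=Δ3−h3·(2M3+M4)/6=-1786/759
t_q=1/4 → seg 0, τ=1/4; S=1+-6034/759·τ+0·τ²+1480/759·τ³=-1937/2024

  seg 0: a=1 b=-6034/759 c=0 d=1480/759
  seg 1: a=-5 b=-1594/759 c=1480/253 d=-2125/1518
  seg 2: a=3 b=3416/759 c=-645/253 d=712/2277
  seg 3: a=2 b=-1786/759 c=67/253 d=-67/1518
S(1/4) = -1937/2024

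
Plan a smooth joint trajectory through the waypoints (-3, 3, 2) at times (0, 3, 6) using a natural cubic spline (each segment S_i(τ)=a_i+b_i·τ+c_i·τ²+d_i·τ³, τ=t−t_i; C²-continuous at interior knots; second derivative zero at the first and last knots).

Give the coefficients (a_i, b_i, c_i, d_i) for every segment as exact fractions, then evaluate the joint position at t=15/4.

Δ: Δ0=2, Δ1=-1/3
row 1: diag=12, rhs=-14; c'=1/4, d'=-7/6
back: M1=-7/6
M: M0=0, M1=-7/6, M2=0
seg 0: a=-3, c=M0/2=0, d=(M1−M0)/(6·3)=-7/108, b=Δ0−h0·(2M0+M1)/6=31/12
seg 1: a=3, c=M1/2=-7/12, d=(M2−M1)/(6·3)=7/108, b=Δ1−h1·(2M1+M2)/6=5/6
t_q=15/4 → seg 1, τ=3/4; S=3+5/6·τ+-7/12·τ²+7/108·τ³=851/256

  seg 0: a=-3 b=31/12 c=0 d=-7/108
  seg 1: a=3 b=5/6 c=-7/12 d=7/108
S(15/4) = 851/256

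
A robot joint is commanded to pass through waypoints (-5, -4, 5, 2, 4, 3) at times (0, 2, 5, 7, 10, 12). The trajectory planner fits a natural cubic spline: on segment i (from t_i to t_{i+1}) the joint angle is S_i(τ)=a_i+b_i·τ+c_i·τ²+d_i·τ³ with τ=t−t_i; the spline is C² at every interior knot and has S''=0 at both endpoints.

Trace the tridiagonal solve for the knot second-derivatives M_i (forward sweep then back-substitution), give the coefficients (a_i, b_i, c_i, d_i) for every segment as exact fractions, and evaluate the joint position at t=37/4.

  seg 0: a=-5 b=-6337/15762 c=0 d=7109/31524
  seg 1: a=-4 b=36317/15762 c=7109/5254 d=-26506/70929
  seg 2: a=5 b=5243/15762 c=-31685/15762 d=233/426
  seg 3: a=2 b=-6015/5254 c=20041/15762 d=-15785/70929
  seg 4: a=4 b=2497/5254 c=-3843/5254 d=1281/10508
S(37/4) = 559195/168128

Δ: Δ0=1/2, Δ1=3, Δ2=-3/2, Δ3=2/3, Δ4=-1/2
row 1: diag=10, rhs=15; c'=3/10, d'=3/2
row 2: denom=10−3·3/10=91/10; d'=(-27−3·3/2)/(91/10)=-45/13
row 3: denom=10−2·20/91=870/91; d'=(13−2·-45/13)/(870/91)=1813/870
row 4: denom=10−3·91/290=2627/290; d'=(-7−3·1813/870)/(2627/290)=-3843/2627
back: M4=-3843/2627
back: M3=1813/870−91/290·-3843/2627=20041/7881
back: M2=-45/13−20/91·20041/7881=-31685/7881
back: M1=3/2−3/10·-31685/7881=7109/2627
M: M0=0, M1=7109/2627, M2=-31685/7881, M3=20041/7881, M4=-3843/2627, M5=0
seg 0: a=-5, c=M0/2=0, d=(M1−M0)/(6·2)=7109/31524, b=Δ0−h0·(2M0+M1)/6=-6337/15762
seg 1: a=-4, c=M1/2=7109/5254, d=(M2−M1)/(6·3)=-26506/70929, b=Δ1−h1·(2M1+M2)/6=36317/15762
seg 2: a=5, c=M2/2=-31685/15762, d=(M3−M2)/(6·2)=233/426, b=Δ2−h2·(2M2+M3)/6=5243/15762
seg 3: a=2, c=M3/2=20041/15762, d=(M4−M3)/(6·3)=-15785/70929, b=Δ3−h3·(2M3+M4)/6=-6015/5254
seg 4: a=4, c=M4/2=-3843/5254, d=(M5−M4)/(6·2)=1281/10508, b=Δ4−h4·(2M4+M5)/6=2497/5254
t_q=37/4 → seg 3, τ=9/4; S=2+-6015/5254·τ+20041/15762·τ²+-15785/70929·τ³=559195/168128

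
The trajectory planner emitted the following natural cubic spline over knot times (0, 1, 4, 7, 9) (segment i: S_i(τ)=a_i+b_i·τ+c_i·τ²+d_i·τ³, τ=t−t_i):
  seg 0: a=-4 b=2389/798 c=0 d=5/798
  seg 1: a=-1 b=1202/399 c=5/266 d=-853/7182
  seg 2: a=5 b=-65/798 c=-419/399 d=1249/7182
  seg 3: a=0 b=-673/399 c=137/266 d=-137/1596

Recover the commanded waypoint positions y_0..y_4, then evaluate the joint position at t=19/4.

y_0 = S_0(0) = a_0 = -4
y_1 = S_1(0) = a_1 = -1
y_2 = S_2(0) = a_2 = 5
y_3 = S_3(0) = a_3 = 0
y_4 = S_3(2) = -2
t_q=19/4 is in segment 2 (τ=3/4); S_2(τ)=75273/17024

y_0=-4 y_1=-1 y_2=5 y_3=0 y_4=-2
S(19/4) = 75273/17024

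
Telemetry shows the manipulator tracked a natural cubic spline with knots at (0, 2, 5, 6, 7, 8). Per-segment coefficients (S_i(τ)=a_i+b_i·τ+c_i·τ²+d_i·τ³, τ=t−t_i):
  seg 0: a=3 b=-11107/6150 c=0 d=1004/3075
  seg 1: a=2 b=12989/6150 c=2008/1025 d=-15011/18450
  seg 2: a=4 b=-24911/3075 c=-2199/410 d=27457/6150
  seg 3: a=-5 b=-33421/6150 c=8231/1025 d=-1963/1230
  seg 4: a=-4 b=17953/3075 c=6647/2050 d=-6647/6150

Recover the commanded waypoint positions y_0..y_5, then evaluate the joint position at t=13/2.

y_0=3 y_1=2 y_2=4 y_3=-5 y_4=-4 y_5=4
S(13/2) = -96909/16400

y_0 = S_0(0) = a_0 = 3
y_1 = S_1(0) = a_1 = 2
y_2 = S_2(0) = a_2 = 4
y_3 = S_3(0) = a_3 = -5
y_4 = S_4(0) = a_4 = -4
y_5 = S_4(1) = 4
t_q=13/2 is in segment 3 (τ=1/2); S_3(τ)=-96909/16400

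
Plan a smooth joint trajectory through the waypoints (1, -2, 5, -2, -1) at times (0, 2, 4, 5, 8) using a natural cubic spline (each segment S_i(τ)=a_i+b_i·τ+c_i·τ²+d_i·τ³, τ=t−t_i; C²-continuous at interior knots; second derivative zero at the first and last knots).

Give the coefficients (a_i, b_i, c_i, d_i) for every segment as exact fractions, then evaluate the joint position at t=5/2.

  seg 0: a=1 b=-2027/516 c=0 d=1253/2064
  seg 1: a=-2 b=433/129 c=1253/344 d=-3685/2064
  seg 2: a=5 b=-1805/516 c=-304/43 d=1841/516
  seg 3: a=-2 b=-1789/258 c=625/172 d=-625/1548
S(5/2) = 2013/5504

Δ: Δ0=-3/2, Δ1=7/2, Δ2=-7, Δ3=1/3
row 1: diag=8, rhs=30; c'=1/4, d'=15/4
row 2: denom=6−2·1/4=11/2; d'=(-63−2·15/4)/(11/2)=-141/11
row 3: denom=8−1·2/11=86/11; d'=(44−1·-141/11)/(86/11)=625/86
back: M3=625/86
back: M2=-141/11−2/11·625/86=-608/43
back: M1=15/4−1/4·-608/43=1253/172
M: M0=0, M1=1253/172, M2=-608/43, M3=625/86, M4=0
seg 0: a=1, c=M0/2=0, d=(M1−M0)/(6·2)=1253/2064, b=Δ0−h0·(2M0+M1)/6=-2027/516
seg 1: a=-2, c=M1/2=1253/344, d=(M2−M1)/(6·2)=-3685/2064, b=Δ1−h1·(2M1+M2)/6=433/129
seg 2: a=5, c=M2/2=-304/43, d=(M3−M2)/(6·1)=1841/516, b=Δ2−h2·(2M2+M3)/6=-1805/516
seg 3: a=-2, c=M3/2=625/172, d=(M4−M3)/(6·3)=-625/1548, b=Δ3−h3·(2M3+M4)/6=-1789/258
t_q=5/2 → seg 1, τ=1/2; S=-2+433/129·τ+1253/344·τ²+-3685/2064·τ³=2013/5504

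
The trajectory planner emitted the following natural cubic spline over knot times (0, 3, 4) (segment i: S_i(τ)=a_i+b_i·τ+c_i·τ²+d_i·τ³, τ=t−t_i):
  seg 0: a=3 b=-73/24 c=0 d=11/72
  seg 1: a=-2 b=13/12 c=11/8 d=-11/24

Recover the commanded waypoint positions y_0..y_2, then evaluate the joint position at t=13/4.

y_0 = S_0(0) = a_0 = 3
y_1 = S_1(0) = a_1 = -2
y_2 = S_1(1) = 0
t_q=13/4 is in segment 1 (τ=1/4); S_1(τ)=-845/512

y_0=3 y_1=-2 y_2=0
S(13/4) = -845/512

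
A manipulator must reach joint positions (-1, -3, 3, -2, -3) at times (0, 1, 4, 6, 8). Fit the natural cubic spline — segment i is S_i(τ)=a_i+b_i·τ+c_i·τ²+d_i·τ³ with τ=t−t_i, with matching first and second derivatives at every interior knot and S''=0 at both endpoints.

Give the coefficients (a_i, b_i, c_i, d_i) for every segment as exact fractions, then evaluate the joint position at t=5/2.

  seg 0: a=-1 b=-187/67 c=0 d=53/67
  seg 1: a=-3 b=-28/67 c=159/67 d=-35/67
  seg 2: a=3 b=-19/67 c=-156/67 d=327/536
  seg 3: a=-2 b=-305/134 c=357/268 d=-119/536
S(5/2) = -27/536

Δ: Δ0=-2, Δ1=2, Δ2=-5/2, Δ3=-1/2
row 1: diag=8, rhs=24; c'=3/8, d'=3
row 2: denom=10−3·3/8=71/8; d'=(-27−3·3)/(71/8)=-288/71
row 3: denom=8−2·16/71=536/71; d'=(12−2·-288/71)/(536/71)=357/134
back: M3=357/134
back: M2=-288/71−16/71·357/134=-312/67
back: M1=3−3/8·-312/67=318/67
M: M0=0, M1=318/67, M2=-312/67, M3=357/134, M4=0
seg 0: a=-1, c=M0/2=0, d=(M1−M0)/(6·1)=53/67, b=Δ0−h0·(2M0+M1)/6=-187/67
seg 1: a=-3, c=M1/2=159/67, d=(M2−M1)/(6·3)=-35/67, b=Δ1−h1·(2M1+M2)/6=-28/67
seg 2: a=3, c=M2/2=-156/67, d=(M3−M2)/(6·2)=327/536, b=Δ2−h2·(2M2+M3)/6=-19/67
seg 3: a=-2, c=M3/2=357/268, d=(M4−M3)/(6·2)=-119/536, b=Δ3−h3·(2M3+M4)/6=-305/134
t_q=5/2 → seg 1, τ=3/2; S=-3+-28/67·τ+159/67·τ²+-35/67·τ³=-27/536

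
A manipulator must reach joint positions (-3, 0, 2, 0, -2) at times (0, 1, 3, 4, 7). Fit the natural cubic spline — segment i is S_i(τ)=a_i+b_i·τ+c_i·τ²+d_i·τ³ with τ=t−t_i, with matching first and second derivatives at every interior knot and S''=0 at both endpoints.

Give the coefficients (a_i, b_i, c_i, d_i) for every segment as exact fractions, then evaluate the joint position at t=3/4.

  seg 0: a=-3 b=238/75 c=0 d=-13/75
  seg 1: a=0 b=199/75 c=-13/25 d=-23/150
  seg 2: a=2 b=-19/15 c=-36/25 d=53/75
  seg 3: a=0 b=-152/75 c=17/25 d=-17/225
S(3/4) = -1109/1600

Δ: Δ0=3, Δ1=1, Δ2=-2, Δ3=-2/3
row 1: diag=6, rhs=-12; c'=1/3, d'=-2
row 2: denom=6−2·1/3=16/3; d'=(-18−2·-2)/(16/3)=-21/8
row 3: denom=8−1·3/16=125/16; d'=(8−1·-21/8)/(125/16)=34/25
back: M3=34/25
back: M2=-21/8−3/16·34/25=-72/25
back: M1=-2−1/3·-72/25=-26/25
M: M0=0, M1=-26/25, M2=-72/25, M3=34/25, M4=0
seg 0: a=-3, c=M0/2=0, d=(M1−M0)/(6·1)=-13/75, b=Δ0−h0·(2M0+M1)/6=238/75
seg 1: a=0, c=M1/2=-13/25, d=(M2−M1)/(6·2)=-23/150, b=Δ1−h1·(2M1+M2)/6=199/75
seg 2: a=2, c=M2/2=-36/25, d=(M3−M2)/(6·1)=53/75, b=Δ2−h2·(2M2+M3)/6=-19/15
seg 3: a=0, c=M3/2=17/25, d=(M4−M3)/(6·3)=-17/225, b=Δ3−h3·(2M3+M4)/6=-152/75
t_q=3/4 → seg 0, τ=3/4; S=-3+238/75·τ+0·τ²+-13/75·τ³=-1109/1600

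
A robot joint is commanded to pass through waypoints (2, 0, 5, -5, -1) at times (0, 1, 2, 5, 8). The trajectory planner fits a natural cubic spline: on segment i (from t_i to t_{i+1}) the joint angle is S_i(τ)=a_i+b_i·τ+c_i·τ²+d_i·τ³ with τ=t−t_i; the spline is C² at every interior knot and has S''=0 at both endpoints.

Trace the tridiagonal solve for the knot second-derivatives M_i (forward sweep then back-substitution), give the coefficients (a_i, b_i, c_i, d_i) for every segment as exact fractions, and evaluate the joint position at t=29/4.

  seg 0: a=2 b=-465/112 c=0 d=241/112
  seg 1: a=0 b=129/56 c=723/112 d=-421/112
  seg 2: a=5 b=63/16 c=-135/28 d=2417/3024
  seg 3: a=-5 b=-191/56 c=797/336 d=-797/3024
S(29/4) = -26291/7168

Δ: Δ0=-2, Δ1=5, Δ2=-10/3, Δ3=4/3
row 1: diag=4, rhs=42; c'=1/4, d'=21/2
row 2: denom=8−1·1/4=31/4; d'=(-50−1·21/2)/(31/4)=-242/31
row 3: denom=12−3·12/31=336/31; d'=(28−3·-242/31)/(336/31)=797/168
back: M3=797/168
back: M2=-242/31−12/31·797/168=-135/14
back: M1=21/2−1/4·-135/14=723/56
M: M0=0, M1=723/56, M2=-135/14, M3=797/168, M4=0
seg 0: a=2, c=M0/2=0, d=(M1−M0)/(6·1)=241/112, b=Δ0−h0·(2M0+M1)/6=-465/112
seg 1: a=0, c=M1/2=723/112, d=(M2−M1)/(6·1)=-421/112, b=Δ1−h1·(2M1+M2)/6=129/56
seg 2: a=5, c=M2/2=-135/28, d=(M3−M2)/(6·3)=2417/3024, b=Δ2−h2·(2M2+M3)/6=63/16
seg 3: a=-5, c=M3/2=797/336, d=(M4−M3)/(6·3)=-797/3024, b=Δ3−h3·(2M3+M4)/6=-191/56
t_q=29/4 → seg 3, τ=9/4; S=-5+-191/56·τ+797/336·τ²+-797/3024·τ³=-26291/7168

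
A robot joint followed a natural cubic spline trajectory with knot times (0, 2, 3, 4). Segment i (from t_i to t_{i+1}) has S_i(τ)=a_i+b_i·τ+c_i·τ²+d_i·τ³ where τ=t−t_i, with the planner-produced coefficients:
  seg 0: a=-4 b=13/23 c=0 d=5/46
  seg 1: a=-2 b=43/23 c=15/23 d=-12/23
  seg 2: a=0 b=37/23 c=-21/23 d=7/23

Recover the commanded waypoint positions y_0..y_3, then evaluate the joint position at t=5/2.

y_0=-4 y_1=-2 y_2=0 y_3=1
S(5/2) = -89/92

y_0 = S_0(0) = a_0 = -4
y_1 = S_1(0) = a_1 = -2
y_2 = S_2(0) = a_2 = 0
y_3 = S_2(1) = 1
t_q=5/2 is in segment 1 (τ=1/2); S_1(τ)=-89/92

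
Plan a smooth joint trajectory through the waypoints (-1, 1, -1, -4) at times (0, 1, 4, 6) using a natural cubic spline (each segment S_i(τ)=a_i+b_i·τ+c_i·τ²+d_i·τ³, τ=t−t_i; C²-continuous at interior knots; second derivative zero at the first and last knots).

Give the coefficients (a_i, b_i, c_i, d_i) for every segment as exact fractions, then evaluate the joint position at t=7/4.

Δ: Δ0=2, Δ1=-2/3, Δ2=-3/2
row 1: diag=8, rhs=-16; c'=3/8, d'=-2
row 2: denom=10−3·3/8=71/8; d'=(-5−3·-2)/(71/8)=8/71
back: M2=8/71
back: M1=-2−3/8·8/71=-145/71
M: M0=0, M1=-145/71, M2=8/71, M3=0
seg 0: a=-1, c=M0/2=0, d=(M1−M0)/(6·1)=-145/426, b=Δ0−h0·(2M0+M1)/6=997/426
seg 1: a=1, c=M1/2=-145/142, d=(M2−M1)/(6·3)=17/142, b=Δ1−h1·(2M1+M2)/6=281/213
seg 2: a=-1, c=M2/2=4/71, d=(M3−M2)/(6·2)=-2/213, b=Δ2−h2·(2M2+M3)/6=-671/426
t_q=7/4 → seg 1, τ=3/4; S=1+281/213·τ+-145/142·τ²+17/142·τ³=13319/9088

  seg 0: a=-1 b=997/426 c=0 d=-145/426
  seg 1: a=1 b=281/213 c=-145/142 d=17/142
  seg 2: a=-1 b=-671/426 c=4/71 d=-2/213
S(7/4) = 13319/9088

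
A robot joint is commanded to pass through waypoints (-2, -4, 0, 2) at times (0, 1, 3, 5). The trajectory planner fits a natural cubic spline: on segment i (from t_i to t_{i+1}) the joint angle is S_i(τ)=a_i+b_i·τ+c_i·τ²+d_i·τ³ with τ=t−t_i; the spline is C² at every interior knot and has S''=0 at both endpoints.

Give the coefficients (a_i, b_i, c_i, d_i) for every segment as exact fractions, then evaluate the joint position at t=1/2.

Δ: Δ0=-2, Δ1=2, Δ2=1
row 1: diag=6, rhs=24; c'=1/3, d'=4
row 2: denom=8−2·1/3=22/3; d'=(-6−2·4)/(22/3)=-21/11
back: M2=-21/11
back: M1=4−1/3·-21/11=51/11
M: M0=0, M1=51/11, M2=-21/11, M3=0
seg 0: a=-2, c=M0/2=0, d=(M1−M0)/(6·1)=17/22, b=Δ0−h0·(2M0+M1)/6=-61/22
seg 1: a=-4, c=M1/2=51/22, d=(M2−M1)/(6·2)=-6/11, b=Δ1−h1·(2M1+M2)/6=-5/11
seg 2: a=0, c=M2/2=-21/22, d=(M3−M2)/(6·2)=7/44, b=Δ2−h2·(2M2+M3)/6=25/11
t_q=1/2 → seg 0, τ=1/2; S=-2+-61/22·τ+0·τ²+17/22·τ³=-579/176

  seg 0: a=-2 b=-61/22 c=0 d=17/22
  seg 1: a=-4 b=-5/11 c=51/22 d=-6/11
  seg 2: a=0 b=25/11 c=-21/22 d=7/44
S(1/2) = -579/176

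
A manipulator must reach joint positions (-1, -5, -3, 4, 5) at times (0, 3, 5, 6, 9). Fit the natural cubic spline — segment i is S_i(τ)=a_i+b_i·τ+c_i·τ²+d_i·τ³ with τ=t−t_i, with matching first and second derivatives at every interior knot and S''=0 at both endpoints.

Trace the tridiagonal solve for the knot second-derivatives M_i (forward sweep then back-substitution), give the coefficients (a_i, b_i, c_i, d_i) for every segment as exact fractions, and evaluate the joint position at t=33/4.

  seg 0: a=-1 b=-195/146 c=0 d=1/3942
  seg 1: a=-5 b=-97/73 c=1/438 d=509/876
  seg 2: a=-3 b=1238/219 c=764/219 d=-469/219
  seg 3: a=4 b=453/73 c=-643/219 d=643/1971
S(33/4) = 31837/4672

Δ: Δ0=-4/3, Δ1=1, Δ2=7, Δ3=1/3
row 1: diag=10, rhs=14; c'=1/5, d'=7/5
row 2: denom=6−2·1/5=28/5; d'=(36−2·7/5)/(28/5)=83/14
row 3: denom=8−1·5/28=219/28; d'=(-40−1·83/14)/(219/28)=-1286/219
back: M3=-1286/219
back: M2=83/14−5/28·-1286/219=1528/219
back: M1=7/5−1/5·1528/219=1/219
M: M0=0, M1=1/219, M2=1528/219, M3=-1286/219, M4=0
seg 0: a=-1, c=M0/2=0, d=(M1−M0)/(6·3)=1/3942, b=Δ0−h0·(2M0+M1)/6=-195/146
seg 1: a=-5, c=M1/2=1/438, d=(M2−M1)/(6·2)=509/876, b=Δ1−h1·(2M1+M2)/6=-97/73
seg 2: a=-3, c=M2/2=764/219, d=(M3−M2)/(6·1)=-469/219, b=Δ2−h2·(2M2+M3)/6=1238/219
seg 3: a=4, c=M3/2=-643/219, d=(M4−M3)/(6·3)=643/1971, b=Δ3−h3·(2M3+M4)/6=453/73
t_q=33/4 → seg 3, τ=9/4; S=4+453/73·τ+-643/219·τ²+643/1971·τ³=31837/4672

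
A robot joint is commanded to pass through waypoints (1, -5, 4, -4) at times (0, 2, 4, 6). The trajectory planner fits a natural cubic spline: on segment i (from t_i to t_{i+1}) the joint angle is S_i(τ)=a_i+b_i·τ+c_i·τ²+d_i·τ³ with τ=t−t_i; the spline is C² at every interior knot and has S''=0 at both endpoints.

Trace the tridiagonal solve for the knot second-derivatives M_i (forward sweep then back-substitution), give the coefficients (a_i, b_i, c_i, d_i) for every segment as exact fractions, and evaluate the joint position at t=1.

  seg 0: a=1 b=-167/30 c=0 d=77/120
  seg 1: a=-5 b=32/15 c=77/20 d=-4/3
  seg 2: a=4 b=23/15 c=-83/20 d=83/120
S(1) = -157/40

Δ: Δ0=-3, Δ1=9/2, Δ2=-4
row 1: diag=8, rhs=45; c'=1/4, d'=45/8
row 2: denom=8−2·1/4=15/2; d'=(-51−2·45/8)/(15/2)=-83/10
back: M2=-83/10
back: M1=45/8−1/4·-83/10=77/10
M: M0=0, M1=77/10, M2=-83/10, M3=0
seg 0: a=1, c=M0/2=0, d=(M1−M0)/(6·2)=77/120, b=Δ0−h0·(2M0+M1)/6=-167/30
seg 1: a=-5, c=M1/2=77/20, d=(M2−M1)/(6·2)=-4/3, b=Δ1−h1·(2M1+M2)/6=32/15
seg 2: a=4, c=M2/2=-83/20, d=(M3−M2)/(6·2)=83/120, b=Δ2−h2·(2M2+M3)/6=23/15
t_q=1 → seg 0, τ=1; S=1+-167/30·τ+0·τ²+77/120·τ³=-157/40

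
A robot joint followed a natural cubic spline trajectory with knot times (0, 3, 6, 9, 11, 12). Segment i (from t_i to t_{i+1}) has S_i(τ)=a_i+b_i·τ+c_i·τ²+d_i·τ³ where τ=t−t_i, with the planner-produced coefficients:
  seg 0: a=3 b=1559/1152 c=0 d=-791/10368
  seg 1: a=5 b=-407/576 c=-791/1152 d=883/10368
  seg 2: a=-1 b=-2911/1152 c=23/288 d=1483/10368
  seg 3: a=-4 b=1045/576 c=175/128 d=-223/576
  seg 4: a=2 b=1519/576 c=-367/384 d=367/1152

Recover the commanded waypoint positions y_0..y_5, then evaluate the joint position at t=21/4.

y_0=3 y_1=5 y_2=-1 y_3=-4 y_4=2 y_5=4
S(21/4) = 7407/8192

y_0 = S_0(0) = a_0 = 3
y_1 = S_1(0) = a_1 = 5
y_2 = S_2(0) = a_2 = -1
y_3 = S_3(0) = a_3 = -4
y_4 = S_4(0) = a_4 = 2
y_5 = S_4(1) = 4
t_q=21/4 is in segment 1 (τ=9/4); S_1(τ)=7407/8192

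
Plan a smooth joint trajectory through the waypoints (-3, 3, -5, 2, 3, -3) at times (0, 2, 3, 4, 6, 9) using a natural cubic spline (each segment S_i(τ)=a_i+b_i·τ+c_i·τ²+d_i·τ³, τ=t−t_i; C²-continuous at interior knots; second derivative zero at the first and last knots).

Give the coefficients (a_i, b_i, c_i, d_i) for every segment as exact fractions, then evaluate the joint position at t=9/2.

Δ: Δ0=3, Δ1=-8, Δ2=7, Δ3=1/2, Δ4=-2
row 1: diag=6, rhs=-66; c'=1/6, d'=-11
row 2: denom=4−1·1/6=23/6; d'=(90−1·-11)/(23/6)=606/23
row 3: denom=6−1·6/23=132/23; d'=(-39−1·606/23)/(132/23)=-501/44
row 4: denom=10−2·23/66=307/33; d'=(-15−2·-501/44)/(307/33)=513/614
back: M4=513/614
back: M3=-501/44−23/66·513/614=-3585/307
back: M2=606/23−6/23·-3585/307=9024/307
back: M1=-11−1/6·9024/307=-4881/307
M: M0=0, M1=-4881/307, M2=9024/307, M3=-3585/307, M4=513/614, M5=0
seg 0: a=-3, c=M0/2=0, d=(M1−M0)/(6·2)=-1627/1228, b=Δ0−h0·(2M0+M1)/6=2548/307
seg 1: a=3, c=M1/2=-4881/614, d=(M2−M1)/(6·1)=4635/614, b=Δ1−h1·(2M1+M2)/6=-2333/307
seg 2: a=-5, c=M2/2=4512/307, d=(M3−M2)/(6·1)=-4203/614, b=Δ2−h2·(2M2+M3)/6=-523/614
seg 3: a=2, c=M3/2=-3585/614, d=(M4−M3)/(6·2)=2561/2456, b=Δ3−h3·(2M3+M4)/6=2458/307
seg 4: a=3, c=M4/2=513/1228, d=(M5−M4)/(6·3)=-57/1228, b=Δ4−h4·(2M4+M5)/6=-1741/614
t_q=9/2 → seg 3, τ=1/2; S=2+2458/307·τ+-3585/614·τ²+2561/2456·τ³=91833/19648

  seg 0: a=-3 b=2548/307 c=0 d=-1627/1228
  seg 1: a=3 b=-2333/307 c=-4881/614 d=4635/614
  seg 2: a=-5 b=-523/614 c=4512/307 d=-4203/614
  seg 3: a=2 b=2458/307 c=-3585/614 d=2561/2456
  seg 4: a=3 b=-1741/614 c=513/1228 d=-57/1228
S(9/2) = 91833/19648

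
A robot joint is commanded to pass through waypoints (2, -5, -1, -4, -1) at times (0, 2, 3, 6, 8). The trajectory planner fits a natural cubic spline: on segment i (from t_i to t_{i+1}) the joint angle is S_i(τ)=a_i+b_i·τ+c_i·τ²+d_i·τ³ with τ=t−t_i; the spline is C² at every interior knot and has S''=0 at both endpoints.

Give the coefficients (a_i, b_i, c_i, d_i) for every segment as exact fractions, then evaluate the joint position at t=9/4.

  seg 0: a=2 b=-659/104 c=0 d=295/416
  seg 1: a=-5 b=113/52 c=885/208 d=-505/208
  seg 2: a=-1 b=707/208 c=-315/104 d=25/48
  seg 3: a=-4 b=-37/52 c=345/208 d=-115/416
S(9/4) = -56293/13312

Δ: Δ0=-7/2, Δ1=4, Δ2=-1, Δ3=3/2
row 1: diag=6, rhs=45; c'=1/6, d'=15/2
row 2: denom=8−1·1/6=47/6; d'=(-30−1·15/2)/(47/6)=-225/47
row 3: denom=10−3·18/47=416/47; d'=(15−3·-225/47)/(416/47)=345/104
back: M3=345/104
back: M2=-225/47−18/47·345/104=-315/52
back: M1=15/2−1/6·-315/52=885/104
M: M0=0, M1=885/104, M2=-315/52, M3=345/104, M4=0
seg 0: a=2, c=M0/2=0, d=(M1−M0)/(6·2)=295/416, b=Δ0−h0·(2M0+M1)/6=-659/104
seg 1: a=-5, c=M1/2=885/208, d=(M2−M1)/(6·1)=-505/208, b=Δ1−h1·(2M1+M2)/6=113/52
seg 2: a=-1, c=M2/2=-315/104, d=(M3−M2)/(6·3)=25/48, b=Δ2−h2·(2M2+M3)/6=707/208
seg 3: a=-4, c=M3/2=345/208, d=(M4−M3)/(6·2)=-115/416, b=Δ3−h3·(2M3+M4)/6=-37/52
t_q=9/4 → seg 1, τ=1/4; S=-5+113/52·τ+885/208·τ²+-505/208·τ³=-56293/13312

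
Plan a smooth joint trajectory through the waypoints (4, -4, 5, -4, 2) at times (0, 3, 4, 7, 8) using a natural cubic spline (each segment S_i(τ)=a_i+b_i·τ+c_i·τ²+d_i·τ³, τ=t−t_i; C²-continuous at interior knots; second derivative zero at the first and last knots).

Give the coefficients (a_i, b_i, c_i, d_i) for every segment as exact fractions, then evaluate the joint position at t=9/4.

Δ: Δ0=-8/3, Δ1=9, Δ2=-3, Δ3=6
row 1: diag=8, rhs=70; c'=1/8, d'=35/4
row 2: denom=8−1·1/8=63/8; d'=(-72−1·35/4)/(63/8)=-646/63
row 3: denom=8−3·8/21=48/7; d'=(54−3·-646/63)/(48/7)=445/36
back: M3=445/36
back: M2=-646/63−8/21·445/36=-404/27
back: M1=35/4−1/8·-404/27=1147/108
M: M0=0, M1=1147/108, M2=-404/27, M3=445/36, M4=0
seg 0: a=4, c=M0/2=0, d=(M1−M0)/(6·3)=1147/1944, b=Δ0−h0·(2M0+M1)/6=-1723/216
seg 1: a=-4, c=M1/2=1147/216, d=(M2−M1)/(6·1)=-307/72, b=Δ1−h1·(2M1+M2)/6=859/108
seg 2: a=5, c=M2/2=-202/27, d=(M3−M2)/(6·3)=2951/1944, b=Δ2−h2·(2M2+M3)/6=1249/216
seg 3: a=-4, c=M3/2=445/72, d=(M4−M3)/(6·1)=-445/216, b=Δ3−h3·(2M3+M4)/6=203/108
t_q=9/4 → seg 0, τ=9/4; S=4+-1723/216·τ+0·τ²+1147/1944·τ³=-11101/1536

  seg 0: a=4 b=-1723/216 c=0 d=1147/1944
  seg 1: a=-4 b=859/108 c=1147/216 d=-307/72
  seg 2: a=5 b=1249/216 c=-202/27 d=2951/1944
  seg 3: a=-4 b=203/108 c=445/72 d=-445/216
S(9/4) = -11101/1536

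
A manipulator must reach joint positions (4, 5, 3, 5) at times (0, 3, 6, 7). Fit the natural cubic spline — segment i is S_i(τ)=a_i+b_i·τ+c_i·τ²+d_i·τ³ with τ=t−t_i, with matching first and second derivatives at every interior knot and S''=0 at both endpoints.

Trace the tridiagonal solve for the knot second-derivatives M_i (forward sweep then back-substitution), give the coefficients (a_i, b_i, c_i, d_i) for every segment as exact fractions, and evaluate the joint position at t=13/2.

Δ: Δ0=1/3, Δ1=-2/3, Δ2=2
row 1: diag=12, rhs=-6; c'=1/4, d'=-1/2
row 2: denom=8−3·1/4=29/4; d'=(16−3·-1/2)/(29/4)=70/29
back: M2=70/29
back: M1=-1/2−1/4·70/29=-32/29
M: M0=0, M1=-32/29, M2=70/29, M3=0
seg 0: a=4, c=M0/2=0, d=(M1−M0)/(6·3)=-16/261, b=Δ0−h0·(2M0+M1)/6=77/87
seg 1: a=5, c=M1/2=-16/29, d=(M2−M1)/(6·3)=17/87, b=Δ1−h1·(2M1+M2)/6=-67/87
seg 2: a=3, c=M2/2=35/29, d=(M3−M2)/(6·1)=-35/87, b=Δ2−h2·(2M2+M3)/6=104/87
t_q=13/2 → seg 2, τ=1/2; S=3+104/87·τ+35/29·τ²+-35/87·τ³=893/232

  seg 0: a=4 b=77/87 c=0 d=-16/261
  seg 1: a=5 b=-67/87 c=-16/29 d=17/87
  seg 2: a=3 b=104/87 c=35/29 d=-35/87
S(13/2) = 893/232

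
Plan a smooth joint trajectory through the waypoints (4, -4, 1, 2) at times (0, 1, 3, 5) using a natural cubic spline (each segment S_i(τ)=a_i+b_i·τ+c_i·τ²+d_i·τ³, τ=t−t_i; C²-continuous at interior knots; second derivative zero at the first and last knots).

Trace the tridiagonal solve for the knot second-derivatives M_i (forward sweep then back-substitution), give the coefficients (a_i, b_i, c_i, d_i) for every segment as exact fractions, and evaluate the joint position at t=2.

  seg 0: a=4 b=-10 c=0 d=2
  seg 1: a=-4 b=-4 c=6 d=-11/8
  seg 2: a=1 b=7/2 c=-9/4 d=3/8
S(2) = -27/8

Δ: Δ0=-8, Δ1=5/2, Δ2=1/2
row 1: diag=6, rhs=63; c'=1/3, d'=21/2
row 2: denom=8−2·1/3=22/3; d'=(-12−2·21/2)/(22/3)=-9/2
back: M2=-9/2
back: M1=21/2−1/3·-9/2=12
M: M0=0, M1=12, M2=-9/2, M3=0
seg 0: a=4, c=M0/2=0, d=(M1−M0)/(6·1)=2, b=Δ0−h0·(2M0+M1)/6=-10
seg 1: a=-4, c=M1/2=6, d=(M2−M1)/(6·2)=-11/8, b=Δ1−h1·(2M1+M2)/6=-4
seg 2: a=1, c=M2/2=-9/4, d=(M3−M2)/(6·2)=3/8, b=Δ2−h2·(2M2+M3)/6=7/2
t_q=2 → seg 1, τ=1; S=-4+-4·τ+6·τ²+-11/8·τ³=-27/8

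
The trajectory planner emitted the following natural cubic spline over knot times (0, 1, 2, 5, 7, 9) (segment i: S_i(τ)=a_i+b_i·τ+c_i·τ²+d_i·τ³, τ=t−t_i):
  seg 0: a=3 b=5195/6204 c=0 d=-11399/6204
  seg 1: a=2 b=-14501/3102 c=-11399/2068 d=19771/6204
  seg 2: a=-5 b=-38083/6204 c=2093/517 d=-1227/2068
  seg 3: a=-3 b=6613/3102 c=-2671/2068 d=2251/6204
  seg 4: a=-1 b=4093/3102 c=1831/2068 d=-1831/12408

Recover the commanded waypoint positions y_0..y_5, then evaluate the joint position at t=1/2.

y_0 = S_0(0) = a_0 = 3
y_1 = S_1(0) = a_1 = 2
y_2 = S_2(0) = a_2 = -5
y_3 = S_3(0) = a_3 = -3
y_4 = S_4(0) = a_4 = -1
y_5 = S_4(2) = 4
t_q=1/2 is in segment 0 (τ=1/2); S_0(τ)=52759/16544

y_0=3 y_1=2 y_2=-5 y_3=-3 y_4=-1 y_5=4
S(1/2) = 52759/16544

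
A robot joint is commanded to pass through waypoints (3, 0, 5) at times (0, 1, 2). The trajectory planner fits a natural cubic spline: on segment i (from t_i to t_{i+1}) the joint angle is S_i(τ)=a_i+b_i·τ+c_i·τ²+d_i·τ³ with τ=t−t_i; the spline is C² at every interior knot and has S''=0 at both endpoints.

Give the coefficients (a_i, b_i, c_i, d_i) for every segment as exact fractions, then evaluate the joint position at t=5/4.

  seg 0: a=3 b=-5 c=0 d=2
  seg 1: a=0 b=1 c=6 d=-2
S(5/4) = 19/32

Δ: Δ0=-3, Δ1=5
row 1: diag=4, rhs=48; c'=1/4, d'=12
back: M1=12
M: M0=0, M1=12, M2=0
seg 0: a=3, c=M0/2=0, d=(M1−M0)/(6·1)=2, b=Δ0−h0·(2M0+M1)/6=-5
seg 1: a=0, c=M1/2=6, d=(M2−M1)/(6·1)=-2, b=Δ1−h1·(2M1+M2)/6=1
t_q=5/4 → seg 1, τ=1/4; S=0+1·τ+6·τ²+-2·τ³=19/32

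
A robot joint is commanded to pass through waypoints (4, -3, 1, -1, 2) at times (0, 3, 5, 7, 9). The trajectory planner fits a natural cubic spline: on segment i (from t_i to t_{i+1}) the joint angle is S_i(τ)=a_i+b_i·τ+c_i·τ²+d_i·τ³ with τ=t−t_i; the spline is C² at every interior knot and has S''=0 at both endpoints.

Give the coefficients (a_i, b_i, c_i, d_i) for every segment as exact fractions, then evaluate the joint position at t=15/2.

  seg 0: a=4 b=-3419/852 c=0 d=53/284
  seg 1: a=-3 b=437/426 c=477/284 d=-127/213
  seg 2: a=1 b=251/426 c=-539/284 d=235/426
  seg 3: a=-1 b=-163/426 c=401/284 d=-401/1704
S(15/2) = -3943/4544

Δ: Δ0=-7/3, Δ1=2, Δ2=-1, Δ3=3/2
row 1: diag=10, rhs=26; c'=1/5, d'=13/5
row 2: denom=8−2·1/5=38/5; d'=(-18−2·13/5)/(38/5)=-58/19
row 3: denom=8−2·5/19=142/19; d'=(15−2·-58/19)/(142/19)=401/142
back: M3=401/142
back: M2=-58/19−5/19·401/142=-539/142
back: M1=13/5−1/5·-539/142=477/142
M: M0=0, M1=477/142, M2=-539/142, M3=401/142, M4=0
seg 0: a=4, c=M0/2=0, d=(M1−M0)/(6·3)=53/284, b=Δ0−h0·(2M0+M1)/6=-3419/852
seg 1: a=-3, c=M1/2=477/284, d=(M2−M1)/(6·2)=-127/213, b=Δ1−h1·(2M1+M2)/6=437/426
seg 2: a=1, c=M2/2=-539/284, d=(M3−M2)/(6·2)=235/426, b=Δ2−h2·(2M2+M3)/6=251/426
seg 3: a=-1, c=M3/2=401/284, d=(M4−M3)/(6·2)=-401/1704, b=Δ3−h3·(2M3+M4)/6=-163/426
t_q=15/2 → seg 3, τ=1/2; S=-1+-163/426·τ+401/284·τ²+-401/1704·τ³=-3943/4544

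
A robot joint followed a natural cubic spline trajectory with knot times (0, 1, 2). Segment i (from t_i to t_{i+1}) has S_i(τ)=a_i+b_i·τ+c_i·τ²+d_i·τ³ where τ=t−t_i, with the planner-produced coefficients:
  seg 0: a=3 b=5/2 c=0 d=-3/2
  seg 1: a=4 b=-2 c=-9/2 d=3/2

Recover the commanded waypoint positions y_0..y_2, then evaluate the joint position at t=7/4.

y_0 = S_0(0) = a_0 = 3
y_1 = S_1(0) = a_1 = 4
y_2 = S_1(1) = -1
t_q=7/4 is in segment 1 (τ=3/4); S_1(τ)=77/128

y_0=3 y_1=4 y_2=-1
S(7/4) = 77/128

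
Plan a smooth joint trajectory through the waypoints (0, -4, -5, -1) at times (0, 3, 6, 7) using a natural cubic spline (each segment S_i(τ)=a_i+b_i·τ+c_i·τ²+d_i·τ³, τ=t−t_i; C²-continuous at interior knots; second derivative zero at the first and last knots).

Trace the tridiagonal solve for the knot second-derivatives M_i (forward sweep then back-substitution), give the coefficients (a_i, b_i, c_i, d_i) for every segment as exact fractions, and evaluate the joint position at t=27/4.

  seg 0: a=0 b=-101/87 c=0 d=-5/261
  seg 1: a=-4 b=-146/87 c=-5/29 d=6/29
  seg 2: a=-5 b=250/87 c=49/29 d=-49/87
S(27/4) = -3957/1856

Δ: Δ0=-4/3, Δ1=-1/3, Δ2=4
row 1: diag=12, rhs=6; c'=1/4, d'=1/2
row 2: denom=8−3·1/4=29/4; d'=(26−3·1/2)/(29/4)=98/29
back: M2=98/29
back: M1=1/2−1/4·98/29=-10/29
M: M0=0, M1=-10/29, M2=98/29, M3=0
seg 0: a=0, c=M0/2=0, d=(M1−M0)/(6·3)=-5/261, b=Δ0−h0·(2M0+M1)/6=-101/87
seg 1: a=-4, c=M1/2=-5/29, d=(M2−M1)/(6·3)=6/29, b=Δ1−h1·(2M1+M2)/6=-146/87
seg 2: a=-5, c=M2/2=49/29, d=(M3−M2)/(6·1)=-49/87, b=Δ2−h2·(2M2+M3)/6=250/87
t_q=27/4 → seg 2, τ=3/4; S=-5+250/87·τ+49/29·τ²+-49/87·τ³=-3957/1856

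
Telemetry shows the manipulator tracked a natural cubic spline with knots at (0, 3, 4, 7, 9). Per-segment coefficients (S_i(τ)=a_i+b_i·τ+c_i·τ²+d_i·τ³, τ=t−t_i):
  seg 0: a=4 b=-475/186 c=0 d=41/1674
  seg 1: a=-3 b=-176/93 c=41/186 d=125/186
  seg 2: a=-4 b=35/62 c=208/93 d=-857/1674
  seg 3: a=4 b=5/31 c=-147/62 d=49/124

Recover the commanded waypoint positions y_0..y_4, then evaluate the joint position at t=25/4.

y_0 = S_0(0) = a_0 = 4
y_1 = S_1(0) = a_1 = -3
y_2 = S_2(0) = a_2 = -4
y_3 = S_3(0) = a_3 = 4
y_4 = S_3(2) = -2
t_q=25/4 is in segment 2 (τ=9/4); S_2(τ)=10957/3968

y_0=4 y_1=-3 y_2=-4 y_3=4 y_4=-2
S(25/4) = 10957/3968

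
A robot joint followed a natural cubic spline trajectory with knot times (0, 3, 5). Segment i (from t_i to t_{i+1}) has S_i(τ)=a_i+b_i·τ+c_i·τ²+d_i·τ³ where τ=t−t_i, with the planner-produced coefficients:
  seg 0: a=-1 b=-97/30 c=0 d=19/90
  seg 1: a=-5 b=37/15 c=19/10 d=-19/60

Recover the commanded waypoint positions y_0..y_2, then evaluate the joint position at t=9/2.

y_0 = S_0(0) = a_0 = -1
y_1 = S_1(0) = a_1 = -5
y_2 = S_1(2) = 5
t_q=9/2 is in segment 1 (τ=3/2); S_1(τ)=61/32

y_0=-1 y_1=-5 y_2=5
S(9/2) = 61/32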